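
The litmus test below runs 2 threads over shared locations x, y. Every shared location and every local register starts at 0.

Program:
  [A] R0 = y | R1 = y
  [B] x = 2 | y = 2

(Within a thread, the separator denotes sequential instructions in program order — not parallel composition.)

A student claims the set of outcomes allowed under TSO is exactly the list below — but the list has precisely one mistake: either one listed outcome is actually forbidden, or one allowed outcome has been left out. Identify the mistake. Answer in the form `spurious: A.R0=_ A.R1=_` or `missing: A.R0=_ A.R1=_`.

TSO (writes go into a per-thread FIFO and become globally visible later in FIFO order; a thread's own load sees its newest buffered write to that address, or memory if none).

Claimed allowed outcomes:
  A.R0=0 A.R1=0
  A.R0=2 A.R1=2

missing: A.R0=0 A.R1=2

outcome vector order: (A.R0,A.R1)
under TSO → (0,0) (0,2) (2,2)
TSO∖claimed = {(0,2)}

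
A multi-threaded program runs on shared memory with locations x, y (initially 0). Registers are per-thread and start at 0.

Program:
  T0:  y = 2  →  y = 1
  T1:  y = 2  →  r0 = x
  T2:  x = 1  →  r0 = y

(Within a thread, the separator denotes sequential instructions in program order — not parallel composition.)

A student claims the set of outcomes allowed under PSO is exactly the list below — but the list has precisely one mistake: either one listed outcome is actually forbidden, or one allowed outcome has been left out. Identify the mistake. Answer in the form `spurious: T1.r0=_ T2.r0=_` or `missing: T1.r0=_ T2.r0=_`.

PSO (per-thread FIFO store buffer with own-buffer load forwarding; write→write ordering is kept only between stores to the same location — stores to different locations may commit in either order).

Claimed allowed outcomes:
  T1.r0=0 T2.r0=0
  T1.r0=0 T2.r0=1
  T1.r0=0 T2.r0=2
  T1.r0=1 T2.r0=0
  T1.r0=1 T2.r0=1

outcome vector order: (T1.r0,T2.r0)
PSO (6): 00 01 02 10 11 12
PSO∖claimed = {12}

missing: T1.r0=1 T2.r0=2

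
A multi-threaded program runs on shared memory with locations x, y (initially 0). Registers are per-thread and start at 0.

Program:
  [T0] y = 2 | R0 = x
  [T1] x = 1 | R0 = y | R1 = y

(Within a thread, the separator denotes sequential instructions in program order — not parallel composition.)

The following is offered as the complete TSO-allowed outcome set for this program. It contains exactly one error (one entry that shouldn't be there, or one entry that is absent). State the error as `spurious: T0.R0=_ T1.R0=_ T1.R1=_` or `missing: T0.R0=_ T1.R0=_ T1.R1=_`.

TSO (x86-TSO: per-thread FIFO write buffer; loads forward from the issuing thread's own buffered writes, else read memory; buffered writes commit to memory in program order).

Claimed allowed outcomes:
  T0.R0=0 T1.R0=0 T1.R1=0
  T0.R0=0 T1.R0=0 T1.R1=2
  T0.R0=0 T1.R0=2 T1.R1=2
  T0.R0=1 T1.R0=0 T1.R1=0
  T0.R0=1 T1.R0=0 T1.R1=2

outcome vector order: (T0.R0,T1.R0,T1.R1)
TSO (6): 0/0/0 0/0/2 0/2/2 1/0/0 1/0/2 1/2/2
TSO∖claimed = {1/2/2}

missing: T0.R0=1 T1.R0=2 T1.R1=2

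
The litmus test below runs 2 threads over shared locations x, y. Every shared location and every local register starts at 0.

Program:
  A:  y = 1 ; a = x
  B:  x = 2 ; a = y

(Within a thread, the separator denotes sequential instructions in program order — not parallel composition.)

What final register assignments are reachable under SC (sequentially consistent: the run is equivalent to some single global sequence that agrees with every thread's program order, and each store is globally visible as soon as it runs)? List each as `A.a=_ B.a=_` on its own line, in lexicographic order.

outcome vector order: (A.a,B.a)
|SC outcomes| = 3

A.a=0 B.a=1
A.a=2 B.a=0
A.a=2 B.a=1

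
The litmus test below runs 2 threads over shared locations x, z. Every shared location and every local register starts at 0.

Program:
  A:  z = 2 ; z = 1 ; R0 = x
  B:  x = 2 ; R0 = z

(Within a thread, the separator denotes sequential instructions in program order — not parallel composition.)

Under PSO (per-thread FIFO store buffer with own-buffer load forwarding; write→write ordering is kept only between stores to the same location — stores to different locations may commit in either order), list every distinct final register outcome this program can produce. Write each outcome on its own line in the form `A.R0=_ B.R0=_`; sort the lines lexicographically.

outcome vector order: (A.R0,B.R0)
|PSO outcomes| = 6

A.R0=0 B.R0=0
A.R0=0 B.R0=1
A.R0=0 B.R0=2
A.R0=2 B.R0=0
A.R0=2 B.R0=1
A.R0=2 B.R0=2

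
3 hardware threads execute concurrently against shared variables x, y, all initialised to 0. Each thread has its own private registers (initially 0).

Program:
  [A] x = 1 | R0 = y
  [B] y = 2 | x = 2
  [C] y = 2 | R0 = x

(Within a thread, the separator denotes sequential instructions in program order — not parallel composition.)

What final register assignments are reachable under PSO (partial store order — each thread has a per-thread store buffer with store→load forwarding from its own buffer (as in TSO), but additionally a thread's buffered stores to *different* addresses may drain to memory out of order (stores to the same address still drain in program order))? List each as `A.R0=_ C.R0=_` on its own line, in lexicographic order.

outcome vector order: (A.R0,C.R0)
|PSO outcomes| = 6

A.R0=0 C.R0=0
A.R0=0 C.R0=1
A.R0=0 C.R0=2
A.R0=2 C.R0=0
A.R0=2 C.R0=1
A.R0=2 C.R0=2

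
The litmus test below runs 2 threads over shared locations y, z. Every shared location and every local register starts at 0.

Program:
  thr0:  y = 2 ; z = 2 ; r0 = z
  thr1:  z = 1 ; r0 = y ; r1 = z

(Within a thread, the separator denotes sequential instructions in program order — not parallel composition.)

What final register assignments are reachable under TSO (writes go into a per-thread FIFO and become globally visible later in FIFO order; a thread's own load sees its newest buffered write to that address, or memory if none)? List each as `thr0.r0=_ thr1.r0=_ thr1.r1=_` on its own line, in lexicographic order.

outcome vector order: (thr0.r0,thr1.r0,thr1.r1)
|TSO outcomes| = 6

thr0.r0=1 thr1.r0=0 thr1.r1=1
thr0.r0=1 thr1.r0=2 thr1.r1=1
thr0.r0=2 thr1.r0=0 thr1.r1=1
thr0.r0=2 thr1.r0=0 thr1.r1=2
thr0.r0=2 thr1.r0=2 thr1.r1=1
thr0.r0=2 thr1.r0=2 thr1.r1=2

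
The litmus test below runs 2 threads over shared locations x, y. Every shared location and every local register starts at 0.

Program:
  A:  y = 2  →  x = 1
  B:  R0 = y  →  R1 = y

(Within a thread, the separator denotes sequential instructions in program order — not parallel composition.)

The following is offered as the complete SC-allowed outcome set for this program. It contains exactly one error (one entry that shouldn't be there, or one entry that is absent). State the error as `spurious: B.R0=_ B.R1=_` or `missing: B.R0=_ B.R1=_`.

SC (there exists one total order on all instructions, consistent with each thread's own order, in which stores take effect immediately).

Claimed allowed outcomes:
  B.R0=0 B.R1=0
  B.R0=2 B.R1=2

missing: B.R0=0 B.R1=2

outcome vector order: (B.R0,B.R1)
SC (3): 0/0; 0/2; 2/2
SC∖claimed = {0/2}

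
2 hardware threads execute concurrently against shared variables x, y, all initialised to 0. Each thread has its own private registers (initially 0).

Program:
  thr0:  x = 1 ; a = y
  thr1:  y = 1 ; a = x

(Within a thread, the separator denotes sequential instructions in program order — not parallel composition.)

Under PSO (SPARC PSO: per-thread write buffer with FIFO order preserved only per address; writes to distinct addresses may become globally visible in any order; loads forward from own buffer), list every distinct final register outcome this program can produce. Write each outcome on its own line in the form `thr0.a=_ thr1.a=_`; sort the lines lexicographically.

outcome vector order: (thr0.a,thr1.a)
|PSO outcomes| = 4

thr0.a=0 thr1.a=0
thr0.a=0 thr1.a=1
thr0.a=1 thr1.a=0
thr0.a=1 thr1.a=1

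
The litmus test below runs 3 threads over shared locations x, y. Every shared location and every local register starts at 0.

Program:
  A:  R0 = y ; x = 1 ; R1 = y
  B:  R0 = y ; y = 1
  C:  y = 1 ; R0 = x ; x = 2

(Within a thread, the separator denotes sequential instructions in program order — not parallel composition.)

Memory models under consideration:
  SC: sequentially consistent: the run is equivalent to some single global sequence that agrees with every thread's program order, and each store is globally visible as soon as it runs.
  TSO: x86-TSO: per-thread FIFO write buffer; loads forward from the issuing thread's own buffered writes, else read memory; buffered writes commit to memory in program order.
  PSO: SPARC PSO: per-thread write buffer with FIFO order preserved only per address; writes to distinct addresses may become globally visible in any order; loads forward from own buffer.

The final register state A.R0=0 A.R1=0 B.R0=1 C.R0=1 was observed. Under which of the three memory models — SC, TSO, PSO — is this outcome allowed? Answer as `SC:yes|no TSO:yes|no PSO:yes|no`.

SC:yes TSO:yes PSO:yes

outcome vector order: (A.R0,A.R1,B.R0,C.R0)
SC (10): <0 0 0 1> <0 0 1 1> <0 1 0 0> <0 1 0 1> <0 1 1 0> <0 1 1 1> <1 1 0 0> <1 1 0 1> <1 1 1 0> <1 1 1 1>
TSO (12): <0 0 0 0> <0 0 0 1> <0 0 1 0> <0 0 1 1> <0 1 0 0> <0 1 0 1> <0 1 1 0> <0 1 1 1> <1 1 0 0> <1 1 0 1> <1 1 1 0> <1 1 1 1>
PSO (12): <0 0 0 0> <0 0 0 1> <0 0 1 0> <0 0 1 1> <0 1 0 0> <0 1 0 1> <0 1 1 0> <0 1 1 1> <1 1 0 0> <1 1 0 1> <1 1 1 0> <1 1 1 1>
target <0 0 1 1> ∈ {SC,TSO,PSO}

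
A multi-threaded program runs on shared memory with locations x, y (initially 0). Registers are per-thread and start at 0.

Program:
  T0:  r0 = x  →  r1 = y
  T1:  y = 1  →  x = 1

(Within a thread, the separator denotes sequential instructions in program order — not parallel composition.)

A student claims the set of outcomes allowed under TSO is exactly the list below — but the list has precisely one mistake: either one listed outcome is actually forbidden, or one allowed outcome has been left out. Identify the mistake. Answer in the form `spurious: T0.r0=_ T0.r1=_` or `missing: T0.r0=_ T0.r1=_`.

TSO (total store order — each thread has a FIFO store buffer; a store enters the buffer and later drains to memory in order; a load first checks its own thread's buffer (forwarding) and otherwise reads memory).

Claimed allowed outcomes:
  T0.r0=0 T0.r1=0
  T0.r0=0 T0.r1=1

missing: T0.r0=1 T0.r1=1

outcome vector order: (T0.r0,T0.r1)
[TSO] allowed = {<0 0>; <0 1>; <1 1>}
TSO∖claimed = {<1 1>}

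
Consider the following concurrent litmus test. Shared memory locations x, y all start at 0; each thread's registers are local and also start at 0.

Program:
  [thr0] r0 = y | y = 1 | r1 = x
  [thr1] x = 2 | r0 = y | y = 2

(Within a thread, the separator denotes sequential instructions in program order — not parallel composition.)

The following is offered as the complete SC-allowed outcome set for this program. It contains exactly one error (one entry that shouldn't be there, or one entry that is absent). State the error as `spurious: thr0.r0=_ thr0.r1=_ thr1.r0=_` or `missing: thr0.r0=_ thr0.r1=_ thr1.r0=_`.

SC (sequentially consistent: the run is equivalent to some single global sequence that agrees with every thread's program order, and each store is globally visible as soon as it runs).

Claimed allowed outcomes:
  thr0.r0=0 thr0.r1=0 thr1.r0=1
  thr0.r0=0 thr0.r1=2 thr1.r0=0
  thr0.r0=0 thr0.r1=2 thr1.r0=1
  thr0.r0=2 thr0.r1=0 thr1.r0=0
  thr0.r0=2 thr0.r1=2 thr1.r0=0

outcome vector order: (thr0.r0,thr0.r1,thr1.r0)
SC: 4 outcomes — {<0 0 1> <0 2 0> <0 2 1> <2 2 0>}
claimed∖SC = {<2 0 0>}

spurious: thr0.r0=2 thr0.r1=0 thr1.r0=0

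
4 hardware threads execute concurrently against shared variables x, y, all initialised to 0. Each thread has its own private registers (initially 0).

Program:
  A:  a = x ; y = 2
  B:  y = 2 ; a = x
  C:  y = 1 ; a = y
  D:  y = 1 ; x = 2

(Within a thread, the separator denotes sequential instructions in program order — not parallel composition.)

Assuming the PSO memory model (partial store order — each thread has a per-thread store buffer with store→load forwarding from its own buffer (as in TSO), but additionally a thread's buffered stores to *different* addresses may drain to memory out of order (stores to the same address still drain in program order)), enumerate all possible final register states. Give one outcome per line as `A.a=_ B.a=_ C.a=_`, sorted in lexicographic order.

outcome vector order: (A.a,B.a,C.a)
|PSO outcomes| = 8

A.a=0 B.a=0 C.a=1
A.a=0 B.a=0 C.a=2
A.a=0 B.a=2 C.a=1
A.a=0 B.a=2 C.a=2
A.a=2 B.a=0 C.a=1
A.a=2 B.a=0 C.a=2
A.a=2 B.a=2 C.a=1
A.a=2 B.a=2 C.a=2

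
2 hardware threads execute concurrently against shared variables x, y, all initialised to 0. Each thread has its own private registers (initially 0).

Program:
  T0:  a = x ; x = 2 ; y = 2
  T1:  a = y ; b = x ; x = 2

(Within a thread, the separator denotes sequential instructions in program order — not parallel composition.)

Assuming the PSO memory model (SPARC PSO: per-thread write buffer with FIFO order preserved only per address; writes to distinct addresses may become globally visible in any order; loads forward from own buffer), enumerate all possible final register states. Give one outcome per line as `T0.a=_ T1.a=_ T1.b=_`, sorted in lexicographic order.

outcome vector order: (T0.a,T1.a,T1.b)
|PSO outcomes| = 5

T0.a=0 T1.a=0 T1.b=0
T0.a=0 T1.a=0 T1.b=2
T0.a=0 T1.a=2 T1.b=0
T0.a=0 T1.a=2 T1.b=2
T0.a=2 T1.a=0 T1.b=0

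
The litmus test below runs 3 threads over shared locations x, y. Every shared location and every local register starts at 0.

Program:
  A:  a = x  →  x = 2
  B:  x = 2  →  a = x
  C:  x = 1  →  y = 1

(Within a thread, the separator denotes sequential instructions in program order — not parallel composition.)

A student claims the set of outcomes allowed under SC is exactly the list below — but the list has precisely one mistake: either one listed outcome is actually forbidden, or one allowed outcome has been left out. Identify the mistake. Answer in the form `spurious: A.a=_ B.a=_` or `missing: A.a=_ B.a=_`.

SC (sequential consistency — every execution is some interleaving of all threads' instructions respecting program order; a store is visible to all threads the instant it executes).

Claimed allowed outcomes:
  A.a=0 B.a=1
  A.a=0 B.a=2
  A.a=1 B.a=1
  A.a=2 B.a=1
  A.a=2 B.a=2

outcome vector order: (A.a,B.a)
SC (6): 01, 02, 11, 12, 21, 22
SC∖claimed = {12}

missing: A.a=1 B.a=2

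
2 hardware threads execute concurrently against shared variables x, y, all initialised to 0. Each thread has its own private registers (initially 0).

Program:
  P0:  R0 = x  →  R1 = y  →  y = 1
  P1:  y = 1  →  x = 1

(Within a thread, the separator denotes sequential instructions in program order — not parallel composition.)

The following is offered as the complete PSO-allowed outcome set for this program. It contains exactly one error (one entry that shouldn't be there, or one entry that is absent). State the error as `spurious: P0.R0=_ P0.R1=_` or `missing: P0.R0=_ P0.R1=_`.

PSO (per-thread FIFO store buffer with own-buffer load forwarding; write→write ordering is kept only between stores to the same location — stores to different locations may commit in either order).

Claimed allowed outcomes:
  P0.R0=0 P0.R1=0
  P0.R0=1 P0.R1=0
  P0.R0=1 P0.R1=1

outcome vector order: (P0.R0,P0.R1)
PSO: 4 outcomes — {(0,0) (0,1) (1,0) (1,1)}
PSO∖claimed = {(0,1)}

missing: P0.R0=0 P0.R1=1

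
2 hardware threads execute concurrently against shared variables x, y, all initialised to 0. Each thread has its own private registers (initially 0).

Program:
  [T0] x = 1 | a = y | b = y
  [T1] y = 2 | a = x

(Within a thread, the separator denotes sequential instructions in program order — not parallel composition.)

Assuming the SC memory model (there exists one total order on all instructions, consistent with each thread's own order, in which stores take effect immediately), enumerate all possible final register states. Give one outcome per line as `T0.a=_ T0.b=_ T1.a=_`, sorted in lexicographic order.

outcome vector order: (T0.a,T0.b,T1.a)
|SC outcomes| = 4

T0.a=0 T0.b=0 T1.a=1
T0.a=0 T0.b=2 T1.a=1
T0.a=2 T0.b=2 T1.a=0
T0.a=2 T0.b=2 T1.a=1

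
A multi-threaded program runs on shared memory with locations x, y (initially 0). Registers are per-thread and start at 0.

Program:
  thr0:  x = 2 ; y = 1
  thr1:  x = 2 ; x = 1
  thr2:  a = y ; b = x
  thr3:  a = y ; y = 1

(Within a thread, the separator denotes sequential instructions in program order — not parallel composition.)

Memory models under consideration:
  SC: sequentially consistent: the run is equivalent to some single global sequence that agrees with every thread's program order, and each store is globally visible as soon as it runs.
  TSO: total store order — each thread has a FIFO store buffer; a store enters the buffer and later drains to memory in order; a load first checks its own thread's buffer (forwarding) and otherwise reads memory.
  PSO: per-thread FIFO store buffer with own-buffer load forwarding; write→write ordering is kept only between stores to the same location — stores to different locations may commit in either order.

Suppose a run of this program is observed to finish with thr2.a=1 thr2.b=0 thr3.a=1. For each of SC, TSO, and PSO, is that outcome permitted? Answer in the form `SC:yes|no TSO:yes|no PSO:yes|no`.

SC:no TSO:no PSO:yes

outcome vector order: (thr2.a,thr2.b,thr3.a)
SC: 11 outcomes — {000 001 010 011 020 021 100 110 111 120 121}
TSO: 11 outcomes — {000 001 010 011 020 021 100 110 111 120 121}
PSO: 12 outcomes — {000 001 010 011 020 021 100 101 110 111 120 121}
target 101 ∈ {PSO}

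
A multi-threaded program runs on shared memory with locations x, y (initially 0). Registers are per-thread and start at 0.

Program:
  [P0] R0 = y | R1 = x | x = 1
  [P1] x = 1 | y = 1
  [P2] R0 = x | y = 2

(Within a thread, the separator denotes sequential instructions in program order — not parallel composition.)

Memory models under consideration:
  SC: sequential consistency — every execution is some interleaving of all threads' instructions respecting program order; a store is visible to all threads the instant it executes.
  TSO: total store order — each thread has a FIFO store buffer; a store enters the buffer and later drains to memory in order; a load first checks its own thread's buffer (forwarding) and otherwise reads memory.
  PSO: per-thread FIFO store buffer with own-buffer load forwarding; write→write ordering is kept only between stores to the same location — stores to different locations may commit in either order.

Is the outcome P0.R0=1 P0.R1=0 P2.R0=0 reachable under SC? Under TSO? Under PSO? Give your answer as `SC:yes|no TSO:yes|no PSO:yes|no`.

outcome vector order: (P0.R0,P0.R1,P2.R0)
under SC → (0,0,0) (0,0,1) (0,1,0) (0,1,1) (1,1,0) (1,1,1) (2,0,0) (2,1,0) (2,1,1)
under TSO → (0,0,0) (0,0,1) (0,1,0) (0,1,1) (1,1,0) (1,1,1) (2,0,0) (2,1,0) (2,1,1)
under PSO → (0,0,0) (0,0,1) (0,1,0) (0,1,1) (1,0,0) (1,0,1) (1,1,0) (1,1,1) (2,0,0) (2,1,0) (2,1,1)
target (1,0,0) ∈ {PSO}

SC:no TSO:no PSO:yes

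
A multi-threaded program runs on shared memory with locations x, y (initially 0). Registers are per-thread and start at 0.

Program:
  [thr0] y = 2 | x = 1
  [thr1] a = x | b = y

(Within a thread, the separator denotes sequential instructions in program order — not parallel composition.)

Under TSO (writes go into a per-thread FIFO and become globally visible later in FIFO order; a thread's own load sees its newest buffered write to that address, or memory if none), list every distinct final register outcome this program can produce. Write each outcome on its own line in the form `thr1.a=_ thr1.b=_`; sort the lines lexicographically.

thr1.a=0 thr1.b=0
thr1.a=0 thr1.b=2
thr1.a=1 thr1.b=2

outcome vector order: (thr1.a,thr1.b)
|TSO outcomes| = 3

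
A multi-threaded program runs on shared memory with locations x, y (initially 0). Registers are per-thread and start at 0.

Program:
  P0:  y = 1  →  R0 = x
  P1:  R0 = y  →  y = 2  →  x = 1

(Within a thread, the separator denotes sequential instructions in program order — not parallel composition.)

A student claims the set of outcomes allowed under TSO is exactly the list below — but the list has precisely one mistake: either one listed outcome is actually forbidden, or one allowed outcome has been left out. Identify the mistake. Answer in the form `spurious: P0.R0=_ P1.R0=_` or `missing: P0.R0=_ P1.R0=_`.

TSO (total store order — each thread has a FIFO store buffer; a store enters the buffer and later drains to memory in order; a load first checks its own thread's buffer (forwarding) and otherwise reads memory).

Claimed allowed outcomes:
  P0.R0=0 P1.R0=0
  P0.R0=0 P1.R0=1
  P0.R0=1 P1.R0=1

missing: P0.R0=1 P1.R0=0

outcome vector order: (P0.R0,P1.R0)
TSO (4): 00; 01; 10; 11
TSO∖claimed = {10}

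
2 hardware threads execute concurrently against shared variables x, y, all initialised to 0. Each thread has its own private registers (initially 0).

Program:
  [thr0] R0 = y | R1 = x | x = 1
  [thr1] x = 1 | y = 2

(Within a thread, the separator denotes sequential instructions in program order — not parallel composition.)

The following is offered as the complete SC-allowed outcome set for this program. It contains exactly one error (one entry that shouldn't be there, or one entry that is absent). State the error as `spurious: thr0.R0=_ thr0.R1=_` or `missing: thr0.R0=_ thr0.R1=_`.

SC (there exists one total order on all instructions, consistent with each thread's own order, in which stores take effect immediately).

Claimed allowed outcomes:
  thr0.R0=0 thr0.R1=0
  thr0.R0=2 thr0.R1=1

outcome vector order: (thr0.R0,thr0.R1)
under SC → <0 0>, <0 1>, <2 1>
SC∖claimed = {<0 1>}

missing: thr0.R0=0 thr0.R1=1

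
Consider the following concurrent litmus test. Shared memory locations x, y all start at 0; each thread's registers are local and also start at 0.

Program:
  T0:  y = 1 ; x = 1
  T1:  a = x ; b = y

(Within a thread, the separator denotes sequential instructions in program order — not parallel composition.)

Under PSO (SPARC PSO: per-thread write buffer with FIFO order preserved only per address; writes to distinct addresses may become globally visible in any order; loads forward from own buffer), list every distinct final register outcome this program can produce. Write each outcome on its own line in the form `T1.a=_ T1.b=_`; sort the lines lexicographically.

T1.a=0 T1.b=0
T1.a=0 T1.b=1
T1.a=1 T1.b=0
T1.a=1 T1.b=1

outcome vector order: (T1.a,T1.b)
|PSO outcomes| = 4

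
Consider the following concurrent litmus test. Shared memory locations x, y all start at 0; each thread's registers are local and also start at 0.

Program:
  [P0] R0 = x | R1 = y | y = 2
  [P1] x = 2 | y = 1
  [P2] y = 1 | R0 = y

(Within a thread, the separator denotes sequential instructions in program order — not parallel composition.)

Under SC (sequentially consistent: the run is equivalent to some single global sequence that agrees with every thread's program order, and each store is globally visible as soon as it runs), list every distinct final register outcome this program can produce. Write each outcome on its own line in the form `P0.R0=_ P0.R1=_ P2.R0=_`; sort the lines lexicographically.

outcome vector order: (P0.R0,P0.R1,P2.R0)
|SC outcomes| = 8

P0.R0=0 P0.R1=0 P2.R0=1
P0.R0=0 P0.R1=0 P2.R0=2
P0.R0=0 P0.R1=1 P2.R0=1
P0.R0=0 P0.R1=1 P2.R0=2
P0.R0=2 P0.R1=0 P2.R0=1
P0.R0=2 P0.R1=0 P2.R0=2
P0.R0=2 P0.R1=1 P2.R0=1
P0.R0=2 P0.R1=1 P2.R0=2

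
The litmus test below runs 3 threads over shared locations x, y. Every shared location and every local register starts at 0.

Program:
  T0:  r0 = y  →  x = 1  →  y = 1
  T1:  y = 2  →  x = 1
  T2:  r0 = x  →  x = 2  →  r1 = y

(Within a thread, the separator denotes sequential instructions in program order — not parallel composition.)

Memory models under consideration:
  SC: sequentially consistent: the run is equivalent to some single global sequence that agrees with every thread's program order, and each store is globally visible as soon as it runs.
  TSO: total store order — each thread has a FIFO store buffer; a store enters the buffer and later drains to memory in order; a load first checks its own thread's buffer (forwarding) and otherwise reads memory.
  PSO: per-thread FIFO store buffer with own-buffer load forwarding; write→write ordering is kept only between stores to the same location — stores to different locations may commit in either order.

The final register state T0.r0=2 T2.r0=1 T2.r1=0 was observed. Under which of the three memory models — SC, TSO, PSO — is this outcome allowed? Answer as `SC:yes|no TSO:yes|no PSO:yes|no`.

outcome vector order: (T0.r0,T2.r0,T2.r1)
SC: 11 outcomes — {0/0/0, 0/0/1, 0/0/2, 0/1/0, 0/1/1, 0/1/2, 2/0/0, 2/0/1, 2/0/2, 2/1/1, 2/1/2}
TSO: 11 outcomes — {0/0/0, 0/0/1, 0/0/2, 0/1/0, 0/1/1, 0/1/2, 2/0/0, 2/0/1, 2/0/2, 2/1/1, 2/1/2}
PSO: 12 outcomes — {0/0/0, 0/0/1, 0/0/2, 0/1/0, 0/1/1, 0/1/2, 2/0/0, 2/0/1, 2/0/2, 2/1/0, 2/1/1, 2/1/2}
target 2/1/0 ∈ {PSO}

SC:no TSO:no PSO:yes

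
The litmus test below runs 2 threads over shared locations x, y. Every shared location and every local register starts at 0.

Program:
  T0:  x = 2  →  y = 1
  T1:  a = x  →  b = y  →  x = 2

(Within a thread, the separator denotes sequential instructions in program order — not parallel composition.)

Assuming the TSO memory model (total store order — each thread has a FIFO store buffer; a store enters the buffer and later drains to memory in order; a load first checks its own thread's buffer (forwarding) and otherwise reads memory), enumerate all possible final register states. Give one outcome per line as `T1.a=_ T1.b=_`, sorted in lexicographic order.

T1.a=0 T1.b=0
T1.a=0 T1.b=1
T1.a=2 T1.b=0
T1.a=2 T1.b=1

outcome vector order: (T1.a,T1.b)
|TSO outcomes| = 4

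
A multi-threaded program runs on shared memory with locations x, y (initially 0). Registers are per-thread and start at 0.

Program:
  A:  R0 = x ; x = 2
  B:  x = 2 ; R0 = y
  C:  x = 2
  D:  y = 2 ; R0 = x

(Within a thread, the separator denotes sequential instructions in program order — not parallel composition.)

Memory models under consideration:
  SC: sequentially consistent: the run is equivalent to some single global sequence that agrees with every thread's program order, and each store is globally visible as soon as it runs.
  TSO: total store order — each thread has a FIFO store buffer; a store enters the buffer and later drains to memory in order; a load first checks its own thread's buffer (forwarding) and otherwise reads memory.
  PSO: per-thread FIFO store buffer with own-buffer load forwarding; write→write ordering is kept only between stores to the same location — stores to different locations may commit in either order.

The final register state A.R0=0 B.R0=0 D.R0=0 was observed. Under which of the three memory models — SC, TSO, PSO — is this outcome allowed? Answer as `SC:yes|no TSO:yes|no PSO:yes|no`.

SC:no TSO:yes PSO:yes

outcome vector order: (A.R0,B.R0,D.R0)
SC: 6 outcomes — {002, 020, 022, 202, 220, 222}
TSO: 8 outcomes — {000, 002, 020, 022, 200, 202, 220, 222}
PSO: 8 outcomes — {000, 002, 020, 022, 200, 202, 220, 222}
target 000 ∈ {TSO,PSO}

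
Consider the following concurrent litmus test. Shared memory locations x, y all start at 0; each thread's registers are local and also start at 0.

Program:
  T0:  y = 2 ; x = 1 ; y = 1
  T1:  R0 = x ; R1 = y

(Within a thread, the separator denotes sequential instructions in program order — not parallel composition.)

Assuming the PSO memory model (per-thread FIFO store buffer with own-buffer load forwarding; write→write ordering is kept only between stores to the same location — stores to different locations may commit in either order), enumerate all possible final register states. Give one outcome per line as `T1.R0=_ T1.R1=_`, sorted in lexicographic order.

T1.R0=0 T1.R1=0
T1.R0=0 T1.R1=1
T1.R0=0 T1.R1=2
T1.R0=1 T1.R1=0
T1.R0=1 T1.R1=1
T1.R0=1 T1.R1=2

outcome vector order: (T1.R0,T1.R1)
|PSO outcomes| = 6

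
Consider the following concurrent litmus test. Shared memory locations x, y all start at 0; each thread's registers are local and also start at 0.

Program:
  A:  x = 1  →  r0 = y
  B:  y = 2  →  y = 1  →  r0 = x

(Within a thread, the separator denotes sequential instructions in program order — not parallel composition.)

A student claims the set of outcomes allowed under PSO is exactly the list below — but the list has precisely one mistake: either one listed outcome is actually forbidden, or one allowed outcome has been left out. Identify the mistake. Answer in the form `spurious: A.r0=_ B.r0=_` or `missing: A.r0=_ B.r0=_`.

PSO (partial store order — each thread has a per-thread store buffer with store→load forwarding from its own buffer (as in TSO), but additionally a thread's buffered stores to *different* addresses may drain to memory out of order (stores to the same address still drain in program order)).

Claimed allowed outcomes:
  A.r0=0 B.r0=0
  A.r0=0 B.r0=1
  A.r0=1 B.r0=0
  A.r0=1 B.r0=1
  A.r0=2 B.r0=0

missing: A.r0=2 B.r0=1

outcome vector order: (A.r0,B.r0)
PSO: 6 outcomes — {00, 01, 10, 11, 20, 21}
PSO∖claimed = {21}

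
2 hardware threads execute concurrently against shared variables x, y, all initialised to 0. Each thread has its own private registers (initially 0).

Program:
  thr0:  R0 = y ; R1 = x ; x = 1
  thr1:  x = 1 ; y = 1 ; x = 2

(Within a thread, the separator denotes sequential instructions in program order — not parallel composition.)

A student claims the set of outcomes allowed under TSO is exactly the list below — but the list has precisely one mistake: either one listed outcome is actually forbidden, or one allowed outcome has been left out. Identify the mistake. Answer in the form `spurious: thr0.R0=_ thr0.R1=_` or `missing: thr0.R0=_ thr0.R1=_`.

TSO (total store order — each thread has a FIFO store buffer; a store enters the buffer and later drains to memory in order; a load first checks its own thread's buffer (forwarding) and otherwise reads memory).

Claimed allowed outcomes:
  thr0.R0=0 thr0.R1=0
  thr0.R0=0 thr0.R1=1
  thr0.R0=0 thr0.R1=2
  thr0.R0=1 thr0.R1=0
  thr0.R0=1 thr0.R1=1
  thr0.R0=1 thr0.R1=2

outcome vector order: (thr0.R0,thr0.R1)
TSO: 5 outcomes — {0/0 0/1 0/2 1/1 1/2}
claimed∖TSO = {1/0}

spurious: thr0.R0=1 thr0.R1=0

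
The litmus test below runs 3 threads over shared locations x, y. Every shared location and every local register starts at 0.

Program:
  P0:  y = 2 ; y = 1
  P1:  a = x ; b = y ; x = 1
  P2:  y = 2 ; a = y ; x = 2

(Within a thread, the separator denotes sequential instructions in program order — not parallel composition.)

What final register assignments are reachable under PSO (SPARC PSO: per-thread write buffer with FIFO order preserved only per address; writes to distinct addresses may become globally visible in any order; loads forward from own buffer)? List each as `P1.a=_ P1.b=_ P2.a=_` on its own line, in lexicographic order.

outcome vector order: (P1.a,P1.b,P2.a)
|PSO outcomes| = 10

P1.a=0 P1.b=0 P2.a=1
P1.a=0 P1.b=0 P2.a=2
P1.a=0 P1.b=1 P2.a=1
P1.a=0 P1.b=1 P2.a=2
P1.a=0 P1.b=2 P2.a=1
P1.a=0 P1.b=2 P2.a=2
P1.a=2 P1.b=0 P2.a=2
P1.a=2 P1.b=1 P2.a=1
P1.a=2 P1.b=1 P2.a=2
P1.a=2 P1.b=2 P2.a=2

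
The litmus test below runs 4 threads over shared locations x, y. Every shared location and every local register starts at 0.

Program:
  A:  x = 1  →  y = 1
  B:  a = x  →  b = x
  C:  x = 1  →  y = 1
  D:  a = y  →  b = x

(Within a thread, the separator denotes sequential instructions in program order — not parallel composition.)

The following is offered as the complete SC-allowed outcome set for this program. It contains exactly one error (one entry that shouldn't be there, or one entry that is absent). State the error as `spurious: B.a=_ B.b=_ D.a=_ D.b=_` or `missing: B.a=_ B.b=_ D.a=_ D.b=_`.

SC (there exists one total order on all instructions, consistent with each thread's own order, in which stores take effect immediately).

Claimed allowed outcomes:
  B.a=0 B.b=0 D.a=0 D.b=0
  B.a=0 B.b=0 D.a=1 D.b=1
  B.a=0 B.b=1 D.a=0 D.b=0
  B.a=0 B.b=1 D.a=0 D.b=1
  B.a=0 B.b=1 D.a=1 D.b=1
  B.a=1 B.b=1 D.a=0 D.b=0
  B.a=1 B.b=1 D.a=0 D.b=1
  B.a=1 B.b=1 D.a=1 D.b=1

missing: B.a=0 B.b=0 D.a=0 D.b=1

outcome vector order: (B.a,B.b,D.a,D.b)
under SC → <0 0 0 0> <0 0 0 1> <0 0 1 1> <0 1 0 0> <0 1 0 1> <0 1 1 1> <1 1 0 0> <1 1 0 1> <1 1 1 1>
SC∖claimed = {<0 0 0 1>}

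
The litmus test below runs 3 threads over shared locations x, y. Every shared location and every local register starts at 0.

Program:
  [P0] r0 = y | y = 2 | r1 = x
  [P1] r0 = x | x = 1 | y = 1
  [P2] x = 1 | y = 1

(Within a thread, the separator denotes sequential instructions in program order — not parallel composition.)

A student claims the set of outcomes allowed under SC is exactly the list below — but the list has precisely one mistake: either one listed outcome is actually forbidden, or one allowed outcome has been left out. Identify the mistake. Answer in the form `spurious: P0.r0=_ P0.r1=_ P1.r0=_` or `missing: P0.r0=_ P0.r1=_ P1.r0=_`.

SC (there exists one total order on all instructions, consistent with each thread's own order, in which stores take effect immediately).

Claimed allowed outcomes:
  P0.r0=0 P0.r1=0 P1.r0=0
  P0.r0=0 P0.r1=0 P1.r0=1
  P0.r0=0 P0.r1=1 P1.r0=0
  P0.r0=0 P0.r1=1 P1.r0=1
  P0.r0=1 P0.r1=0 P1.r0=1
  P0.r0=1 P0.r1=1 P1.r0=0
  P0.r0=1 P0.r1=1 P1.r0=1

spurious: P0.r0=1 P0.r1=0 P1.r0=1

outcome vector order: (P0.r0,P0.r1,P1.r0)
SC: 6 outcomes — {(0,0,0); (0,0,1); (0,1,0); (0,1,1); (1,1,0); (1,1,1)}
claimed∖SC = {(1,0,1)}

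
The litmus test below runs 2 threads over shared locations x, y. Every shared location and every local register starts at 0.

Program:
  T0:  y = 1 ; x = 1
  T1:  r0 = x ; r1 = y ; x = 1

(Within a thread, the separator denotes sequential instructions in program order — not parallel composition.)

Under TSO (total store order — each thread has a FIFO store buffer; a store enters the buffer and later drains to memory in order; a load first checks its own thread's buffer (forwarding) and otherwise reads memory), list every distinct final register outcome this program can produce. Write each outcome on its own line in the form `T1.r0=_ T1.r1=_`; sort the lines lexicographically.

outcome vector order: (T1.r0,T1.r1)
|TSO outcomes| = 3

T1.r0=0 T1.r1=0
T1.r0=0 T1.r1=1
T1.r0=1 T1.r1=1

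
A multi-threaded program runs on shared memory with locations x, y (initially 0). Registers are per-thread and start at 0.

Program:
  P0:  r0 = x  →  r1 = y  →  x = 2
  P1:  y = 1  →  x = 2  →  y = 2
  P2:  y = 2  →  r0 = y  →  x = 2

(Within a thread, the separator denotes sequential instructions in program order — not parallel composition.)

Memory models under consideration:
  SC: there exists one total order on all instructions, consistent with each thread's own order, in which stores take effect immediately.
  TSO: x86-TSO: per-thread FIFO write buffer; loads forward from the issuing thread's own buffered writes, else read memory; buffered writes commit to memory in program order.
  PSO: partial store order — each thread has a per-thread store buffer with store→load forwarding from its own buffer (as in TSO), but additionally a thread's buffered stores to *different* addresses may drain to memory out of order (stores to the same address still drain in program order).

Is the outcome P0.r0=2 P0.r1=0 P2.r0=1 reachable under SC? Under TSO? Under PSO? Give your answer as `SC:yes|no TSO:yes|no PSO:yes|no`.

outcome vector order: (P0.r0,P0.r1,P2.r0)
SC: 10 outcomes — {<0 0 1> <0 0 2> <0 1 1> <0 1 2> <0 2 1> <0 2 2> <2 1 1> <2 1 2> <2 2 1> <2 2 2>}
TSO: 10 outcomes — {<0 0 1> <0 0 2> <0 1 1> <0 1 2> <0 2 1> <0 2 2> <2 1 1> <2 1 2> <2 2 1> <2 2 2>}
PSO: 12 outcomes — {<0 0 1> <0 0 2> <0 1 1> <0 1 2> <0 2 1> <0 2 2> <2 0 1> <2 0 2> <2 1 1> <2 1 2> <2 2 1> <2 2 2>}
target <2 0 1> ∈ {PSO}

SC:no TSO:no PSO:yes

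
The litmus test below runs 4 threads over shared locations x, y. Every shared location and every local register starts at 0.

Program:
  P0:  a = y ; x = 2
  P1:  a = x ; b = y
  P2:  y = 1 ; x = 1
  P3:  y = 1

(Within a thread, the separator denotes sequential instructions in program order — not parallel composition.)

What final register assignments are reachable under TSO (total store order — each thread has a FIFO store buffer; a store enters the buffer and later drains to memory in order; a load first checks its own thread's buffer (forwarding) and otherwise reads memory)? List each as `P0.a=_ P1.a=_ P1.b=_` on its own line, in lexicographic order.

P0.a=0 P1.a=0 P1.b=0
P0.a=0 P1.a=0 P1.b=1
P0.a=0 P1.a=1 P1.b=1
P0.a=0 P1.a=2 P1.b=0
P0.a=0 P1.a=2 P1.b=1
P0.a=1 P1.a=0 P1.b=0
P0.a=1 P1.a=0 P1.b=1
P0.a=1 P1.a=1 P1.b=1
P0.a=1 P1.a=2 P1.b=1

outcome vector order: (P0.a,P1.a,P1.b)
|TSO outcomes| = 9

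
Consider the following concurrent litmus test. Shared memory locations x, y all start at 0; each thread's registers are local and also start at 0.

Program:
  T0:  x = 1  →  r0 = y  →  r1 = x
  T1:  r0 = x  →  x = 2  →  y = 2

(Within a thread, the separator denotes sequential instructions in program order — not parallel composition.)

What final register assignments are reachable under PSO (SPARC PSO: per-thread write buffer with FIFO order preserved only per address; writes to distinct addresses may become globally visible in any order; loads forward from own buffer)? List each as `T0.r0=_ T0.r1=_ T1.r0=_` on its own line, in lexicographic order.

T0.r0=0 T0.r1=1 T1.r0=0
T0.r0=0 T0.r1=1 T1.r0=1
T0.r0=0 T0.r1=2 T1.r0=0
T0.r0=0 T0.r1=2 T1.r0=1
T0.r0=2 T0.r1=1 T1.r0=0
T0.r0=2 T0.r1=1 T1.r0=1
T0.r0=2 T0.r1=2 T1.r0=0
T0.r0=2 T0.r1=2 T1.r0=1

outcome vector order: (T0.r0,T0.r1,T1.r0)
|PSO outcomes| = 8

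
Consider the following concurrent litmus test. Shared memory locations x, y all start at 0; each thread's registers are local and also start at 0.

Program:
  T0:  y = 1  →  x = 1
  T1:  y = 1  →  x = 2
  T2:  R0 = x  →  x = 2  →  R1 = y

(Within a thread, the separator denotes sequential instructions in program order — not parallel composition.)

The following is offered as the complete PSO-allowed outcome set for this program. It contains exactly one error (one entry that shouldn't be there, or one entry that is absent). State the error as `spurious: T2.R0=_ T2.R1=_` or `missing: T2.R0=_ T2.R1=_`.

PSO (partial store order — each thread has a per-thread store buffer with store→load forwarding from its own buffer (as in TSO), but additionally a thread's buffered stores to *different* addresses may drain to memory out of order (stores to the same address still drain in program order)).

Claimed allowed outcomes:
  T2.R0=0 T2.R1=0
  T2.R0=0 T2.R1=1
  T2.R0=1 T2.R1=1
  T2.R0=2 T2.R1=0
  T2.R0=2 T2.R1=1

outcome vector order: (T2.R0,T2.R1)
PSO: 6 outcomes — {<0 0>; <0 1>; <1 0>; <1 1>; <2 0>; <2 1>}
PSO∖claimed = {<1 0>}

missing: T2.R0=1 T2.R1=0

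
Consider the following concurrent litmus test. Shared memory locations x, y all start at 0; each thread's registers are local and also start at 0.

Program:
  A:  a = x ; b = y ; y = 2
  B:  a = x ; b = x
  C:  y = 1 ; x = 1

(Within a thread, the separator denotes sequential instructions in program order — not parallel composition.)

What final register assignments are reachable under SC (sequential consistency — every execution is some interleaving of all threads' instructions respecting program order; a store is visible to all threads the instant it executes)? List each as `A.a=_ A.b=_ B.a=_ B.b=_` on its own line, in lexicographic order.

outcome vector order: (A.a,A.b,B.a,B.b)
|SC outcomes| = 9

A.a=0 A.b=0 B.a=0 B.b=0
A.a=0 A.b=0 B.a=0 B.b=1
A.a=0 A.b=0 B.a=1 B.b=1
A.a=0 A.b=1 B.a=0 B.b=0
A.a=0 A.b=1 B.a=0 B.b=1
A.a=0 A.b=1 B.a=1 B.b=1
A.a=1 A.b=1 B.a=0 B.b=0
A.a=1 A.b=1 B.a=0 B.b=1
A.a=1 A.b=1 B.a=1 B.b=1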